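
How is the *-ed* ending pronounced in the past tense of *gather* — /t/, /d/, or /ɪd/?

/d/

The stem *gather* ends in a voiced sound other than /d/.
The -ed suffix is realized as /ɪd/ after /t, d/; as /t/ after other voiceless consonants; and as /d/ after other voiced sounds.
So -ed on *gather* is pronounced /d/.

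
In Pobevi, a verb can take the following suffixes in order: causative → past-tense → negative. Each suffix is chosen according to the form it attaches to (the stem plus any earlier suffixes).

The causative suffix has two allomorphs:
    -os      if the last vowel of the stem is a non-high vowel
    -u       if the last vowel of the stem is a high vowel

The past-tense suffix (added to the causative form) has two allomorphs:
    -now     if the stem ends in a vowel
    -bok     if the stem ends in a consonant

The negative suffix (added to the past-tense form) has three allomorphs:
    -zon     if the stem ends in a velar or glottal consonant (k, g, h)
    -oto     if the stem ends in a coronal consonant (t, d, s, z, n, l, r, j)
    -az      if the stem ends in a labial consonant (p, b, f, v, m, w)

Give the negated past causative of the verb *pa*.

paosbokzon

*pa* — last vowel /a/ (a non-high vowel) → -os → *paos*.
The final sound of the causative form *paos* is /s/, which is a consonant, so the past-tense suffix is -bok, giving *paosbok*.
Since the final consonant of the past-tense form *paosbok* is /k/ (velar/glottal), it takes -zon, giving *paosbokzon*.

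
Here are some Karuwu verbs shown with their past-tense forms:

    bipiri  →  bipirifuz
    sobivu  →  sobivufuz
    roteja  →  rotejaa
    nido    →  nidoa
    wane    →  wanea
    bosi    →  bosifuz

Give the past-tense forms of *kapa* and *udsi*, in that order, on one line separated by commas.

Looking at the last vowel of each stem: -fuz when the last vowel of the stem is a high vowel (*bipiri*, *sobivu*, *bosi*); -a when the last vowel of the stem is a non-high vowel (*roteja*, *nido*, *wane*).
Since the last vowel of *kapa* is /a/ (a non-high vowel), it takes -a, giving *kapaa*.
The last vowel of *udsi* is /i/, which is a high vowel, so the suffix is -fuz, giving *udsifuz*.

kapaa, udsifuz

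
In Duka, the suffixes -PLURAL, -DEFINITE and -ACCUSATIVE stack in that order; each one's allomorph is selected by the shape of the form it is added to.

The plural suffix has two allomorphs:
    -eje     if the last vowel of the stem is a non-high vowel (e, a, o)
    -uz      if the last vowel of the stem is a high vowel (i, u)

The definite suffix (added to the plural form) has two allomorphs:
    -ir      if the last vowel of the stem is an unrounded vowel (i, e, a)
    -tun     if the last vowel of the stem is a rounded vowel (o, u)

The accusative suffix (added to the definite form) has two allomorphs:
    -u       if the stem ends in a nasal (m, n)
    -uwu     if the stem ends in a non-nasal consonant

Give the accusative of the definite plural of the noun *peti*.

petiuztunu

Since the last vowel of *peti* is /i/ (a high vowel), it takes -uz, giving *petiuz*.
The plural form *petiuz* — last vowel /u/ (a rounded vowel) → -tun → *petiuztun*.
The definite form *petiuztun* — final consonant /n/ (a nasal) → -u → *petiuztunu*.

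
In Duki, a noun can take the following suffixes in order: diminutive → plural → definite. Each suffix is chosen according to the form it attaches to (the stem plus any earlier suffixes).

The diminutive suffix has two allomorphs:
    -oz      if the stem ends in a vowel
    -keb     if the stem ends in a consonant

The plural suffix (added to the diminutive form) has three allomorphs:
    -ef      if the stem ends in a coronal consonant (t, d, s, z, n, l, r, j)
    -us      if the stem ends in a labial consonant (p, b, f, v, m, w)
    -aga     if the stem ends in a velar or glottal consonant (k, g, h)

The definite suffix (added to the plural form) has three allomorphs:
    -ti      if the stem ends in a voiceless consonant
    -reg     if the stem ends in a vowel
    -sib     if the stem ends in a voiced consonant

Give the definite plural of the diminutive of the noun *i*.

The final sound of *i* is /i/, which is a vowel, so the diminutive suffix is -oz, giving *ioz*.
The diminutive form *ioz* — final consonant /z/ (coronal) → -ef → *iozef*.
Since the final sound of the plural form *iozef* is /f/ (a voiceless consonant), it takes -ti, giving *iozefti*.

iozefti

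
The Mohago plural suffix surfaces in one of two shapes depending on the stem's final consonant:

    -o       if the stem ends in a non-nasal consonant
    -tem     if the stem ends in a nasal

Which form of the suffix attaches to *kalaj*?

*kalaj* — final consonant /j/ (non-nasal) → -o.

-o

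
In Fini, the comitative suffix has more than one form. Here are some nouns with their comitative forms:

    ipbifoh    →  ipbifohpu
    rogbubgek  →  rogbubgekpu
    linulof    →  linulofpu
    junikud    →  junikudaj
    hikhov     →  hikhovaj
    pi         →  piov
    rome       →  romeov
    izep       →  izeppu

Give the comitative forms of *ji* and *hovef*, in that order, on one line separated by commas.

jiov, hovefpu

Looking at the final sound of each stem: -pu when the stem ends in a voiceless consonant (*ipbifoh*, *rogbubgek*, *linulof*, *izep*); -aj when the stem ends in a voiced consonant (*junikud*, *hikhov*); -ov when the stem ends in a vowel (*pi*, *rome*).
Since the final sound of *ji* is /i/ (a vowel), it takes -ov, giving *jiov*.
Since the final sound of *hovef* is /f/ (a voiceless consonant), it takes -pu, giving *hovefpu*.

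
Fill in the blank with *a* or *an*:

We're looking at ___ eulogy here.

The indefinite article is chosen by the initial *sound* of the following word, not its spelling.
*eulogy* begins with the sound /juː/ (eu pronounced /juː/) — a consonant sound.
So the article is *a*: We're looking at a eulogy here.

a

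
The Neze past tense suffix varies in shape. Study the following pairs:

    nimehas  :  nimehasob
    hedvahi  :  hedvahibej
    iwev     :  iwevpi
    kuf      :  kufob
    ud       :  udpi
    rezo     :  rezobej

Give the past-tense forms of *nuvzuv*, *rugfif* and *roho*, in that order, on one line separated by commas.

The suffix is conditioned by the final sound: -ob when the stem ends in a voiceless consonant (*nimehas*, *kuf*); -pi when the stem ends in a voiced consonant (*iwev*, *ud*); -bej when the stem ends in a vowel (*hedvahi*, *rezo*).
Since the final sound of *nuvzuv* is /v/ (a voiced consonant), it takes -pi, giving *nuvzuvpi*.
Since the final sound of *rugfif* is /f/ (a voiceless consonant), it takes -ob, giving *rugfifob*.
Since the final sound of *roho* is /o/ (a vowel), it takes -bej, giving *rohobej*.

nuvzuvpi, rugfifob, rohobej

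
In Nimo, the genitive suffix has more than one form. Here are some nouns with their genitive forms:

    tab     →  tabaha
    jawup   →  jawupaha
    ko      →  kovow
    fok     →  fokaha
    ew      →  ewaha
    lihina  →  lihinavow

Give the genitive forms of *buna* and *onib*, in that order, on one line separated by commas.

bunavow, onibaha

The suffix is conditioned by the final sound: -aha when the stem ends in a consonant (*tab*, *jawup*, *fok*, *ew*); -vow when the stem ends in a vowel (*ko*, *lihina*).
Since the final sound of *buna* is /a/ (a vowel), it takes -vow, giving *bunavow*.
The final sound of *onib* is /b/, which is a consonant, so the suffix is -aha, giving *onibaha*.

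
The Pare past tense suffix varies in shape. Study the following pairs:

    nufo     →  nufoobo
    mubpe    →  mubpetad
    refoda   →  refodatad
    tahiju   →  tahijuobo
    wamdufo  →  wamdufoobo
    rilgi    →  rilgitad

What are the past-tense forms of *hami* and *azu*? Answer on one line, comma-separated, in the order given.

hamitad, azuobo

The pattern is rounding harmony: -obo when the last vowel of the stem is a rounded vowel (*nufo*, *tahiju*, *wamdufo*); -tad when the last vowel of the stem is an unrounded vowel (*mubpe*, *refoda*, *rilgi*).
*hami* — last vowel /i/ (an unrounded vowel) → -tad → *hamitad*.
Since the last vowel of *azu* is /u/ (a rounded vowel), it takes -obo, giving *azuobo*.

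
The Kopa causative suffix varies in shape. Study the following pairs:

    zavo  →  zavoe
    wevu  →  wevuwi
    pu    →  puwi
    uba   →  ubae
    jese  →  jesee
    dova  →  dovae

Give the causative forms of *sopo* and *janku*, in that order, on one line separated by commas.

The alternation tracks the last vowel of the stem — -wi when the last vowel of the stem is a high vowel (*wevu*, *pu*); -e when the last vowel of the stem is a non-high vowel (*zavo*, *uba*, *jese*, *dova*).
*sopo*: last vowel = /o/, a non-high vowel → -e → *sopoe*.
*janku*: last vowel = /u/, a high vowel → -wi → *jankuwi*.

sopoe, jankuwi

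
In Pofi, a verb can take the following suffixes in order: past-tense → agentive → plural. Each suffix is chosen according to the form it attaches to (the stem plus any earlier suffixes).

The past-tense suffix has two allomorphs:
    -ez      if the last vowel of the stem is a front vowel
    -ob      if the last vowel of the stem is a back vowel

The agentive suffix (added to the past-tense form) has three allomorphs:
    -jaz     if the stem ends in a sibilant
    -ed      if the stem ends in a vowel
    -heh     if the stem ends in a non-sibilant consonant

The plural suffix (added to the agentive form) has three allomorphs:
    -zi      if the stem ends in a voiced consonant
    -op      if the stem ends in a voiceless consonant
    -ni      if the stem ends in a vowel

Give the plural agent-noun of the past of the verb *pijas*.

pijasobhehop

Since the last vowel of *pijas* is /a/ (a back vowel), it takes -ob, giving *pijasob*.
Since the final sound of the past-tense form *pijasob* is /b/ (a non-sibilant consonant), it takes -heh, giving *pijasobheh*.
The final sound of the agentive form *pijasobheh* is /h/, which is a voiceless consonant, so the plural suffix is -op, giving *pijasobhehop*.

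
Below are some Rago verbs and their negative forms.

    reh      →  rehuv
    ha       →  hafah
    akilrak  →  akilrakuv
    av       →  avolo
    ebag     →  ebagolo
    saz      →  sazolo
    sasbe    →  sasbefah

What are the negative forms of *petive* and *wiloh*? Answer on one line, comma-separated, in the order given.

Looking at the final sound of each stem: -uv when the stem ends in a voiceless consonant (*reh*, *akilrak*); -olo when the stem ends in a voiced consonant (*av*, *ebag*, *saz*); -fah when the stem ends in a vowel (*ha*, *sasbe*).
*petive* — final sound /e/ (a vowel) → -fah → *petivefah*.
*wiloh*: final sound = /h/, a voiceless consonant → -uv → *wilohuv*.

petivefah, wilohuv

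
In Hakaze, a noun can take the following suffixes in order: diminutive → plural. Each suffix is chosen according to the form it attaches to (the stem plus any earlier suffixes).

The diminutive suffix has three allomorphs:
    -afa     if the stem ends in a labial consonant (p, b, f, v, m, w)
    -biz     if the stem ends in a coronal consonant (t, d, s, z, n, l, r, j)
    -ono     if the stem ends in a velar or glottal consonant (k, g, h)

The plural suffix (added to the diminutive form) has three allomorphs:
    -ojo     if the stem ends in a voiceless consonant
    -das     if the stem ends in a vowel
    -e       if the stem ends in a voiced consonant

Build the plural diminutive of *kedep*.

*kedep* — final consonant /p/ (labial) → -afa → *kedepafa*.
The diminutive form *kedepafa* — final sound /a/ (a vowel) → -das → *kedepafadas*.

kedepafadas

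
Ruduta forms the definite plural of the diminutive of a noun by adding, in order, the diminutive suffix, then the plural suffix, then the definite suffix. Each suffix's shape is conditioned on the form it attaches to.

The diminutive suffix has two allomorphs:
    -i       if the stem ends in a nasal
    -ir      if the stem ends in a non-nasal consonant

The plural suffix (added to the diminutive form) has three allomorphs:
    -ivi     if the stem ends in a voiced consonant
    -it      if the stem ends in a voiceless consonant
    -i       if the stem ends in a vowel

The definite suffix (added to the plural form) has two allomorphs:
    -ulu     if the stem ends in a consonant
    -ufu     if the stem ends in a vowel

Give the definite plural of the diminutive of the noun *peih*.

peihiriviufu

Since the final consonant of *peih* is /h/ (non-nasal), it takes -ir, giving *peihir*.
The diminutive form *peihir*: final sound = /r/, a voiced consonant → -ivi → *peihirivi*.
The final sound of the plural form *peihirivi* is /i/, which is a vowel, so the definite suffix is -ufu, giving *peihiriviufu*.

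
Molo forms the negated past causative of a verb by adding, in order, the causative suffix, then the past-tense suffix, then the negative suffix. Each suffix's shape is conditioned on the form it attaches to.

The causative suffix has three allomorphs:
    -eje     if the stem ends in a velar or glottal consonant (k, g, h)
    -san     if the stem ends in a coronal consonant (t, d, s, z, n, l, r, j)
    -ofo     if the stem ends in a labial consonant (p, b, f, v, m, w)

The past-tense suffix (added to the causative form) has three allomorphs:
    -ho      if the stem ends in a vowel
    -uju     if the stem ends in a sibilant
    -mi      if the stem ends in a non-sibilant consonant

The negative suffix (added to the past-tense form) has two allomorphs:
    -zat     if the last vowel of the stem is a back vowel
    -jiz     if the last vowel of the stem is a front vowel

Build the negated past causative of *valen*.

The final consonant of *valen* is /n/, which is coronal, so the causative suffix is -san, giving *valensan*.
Since the final sound of the causative form *valensan* is /n/ (a non-sibilant consonant), it takes -mi, giving *valensanmi*.
The past-tense form *valensanmi*: last vowel = /i/, a front vowel → -jiz → *valensanmijiz*.

valensanmijiz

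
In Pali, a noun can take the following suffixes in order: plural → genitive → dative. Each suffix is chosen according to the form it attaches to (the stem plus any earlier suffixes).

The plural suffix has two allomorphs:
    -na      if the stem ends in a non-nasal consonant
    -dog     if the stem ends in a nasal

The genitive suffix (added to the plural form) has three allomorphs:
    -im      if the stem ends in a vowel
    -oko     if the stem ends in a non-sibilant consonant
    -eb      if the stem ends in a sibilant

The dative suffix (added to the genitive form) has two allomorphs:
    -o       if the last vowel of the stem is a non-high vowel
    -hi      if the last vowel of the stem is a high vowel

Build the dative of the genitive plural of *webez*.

webeznaimhi

*webez* — final consonant /z/ (non-nasal) → -na → *webezna*.
The plural form *webezna*: final sound = /a/, a vowel → -im → *webeznaim*.
The last vowel of the genitive form *webeznaim* is /i/, which is a high vowel, so the dative suffix is -hi, giving *webeznaimhi*.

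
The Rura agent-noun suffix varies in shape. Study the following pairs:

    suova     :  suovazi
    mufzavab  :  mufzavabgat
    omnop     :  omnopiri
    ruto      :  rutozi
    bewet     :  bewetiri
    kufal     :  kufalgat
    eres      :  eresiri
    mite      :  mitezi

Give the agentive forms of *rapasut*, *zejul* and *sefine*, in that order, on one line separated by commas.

rapasutiri, zejulgat, sefinezi

The suffix is conditioned by the final sound: -iri when the stem ends in a voiceless consonant (*omnop*, *bewet*, *eres*); -gat when the stem ends in a voiced consonant (*mufzavab*, *kufal*); -zi when the stem ends in a vowel (*suova*, *ruto*, *mite*).
*rapasut* — final sound /t/ (a voiceless consonant) → -iri → *rapasutiri*.
Since the final sound of *zejul* is /l/ (a voiced consonant), it takes -gat, giving *zejulgat*.
Since the final sound of *sefine* is /e/ (a vowel), it takes -zi, giving *sefinezi*.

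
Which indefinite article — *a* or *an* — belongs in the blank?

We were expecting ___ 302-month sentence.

The indefinite article is chosen by the initial *sound* of the following word, not its spelling.
The number *302* is spoken "three hundred …", beginning with /θriː/ — a consonant sound.
So the article is *a*: We were expecting a 302-month sentence.

a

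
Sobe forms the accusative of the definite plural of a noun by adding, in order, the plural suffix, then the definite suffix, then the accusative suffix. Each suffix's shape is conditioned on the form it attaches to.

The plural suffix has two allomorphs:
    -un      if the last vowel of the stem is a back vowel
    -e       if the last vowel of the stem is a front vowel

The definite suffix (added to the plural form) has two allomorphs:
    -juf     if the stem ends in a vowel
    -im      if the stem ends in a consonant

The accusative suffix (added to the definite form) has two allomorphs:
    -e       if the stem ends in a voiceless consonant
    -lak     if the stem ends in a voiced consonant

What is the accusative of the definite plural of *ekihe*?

ekiheejufe

The last vowel of *ekihe* is /e/, which is a front vowel, so the plural suffix is -e, giving *ekihee*.
Since the final sound of the plural form *ekihee* is /e/ (a vowel), it takes -juf, giving *ekiheejuf*.
The final consonant of the definite form *ekiheejuf* is /f/, which is voiceless, so the accusative suffix is -e, giving *ekiheejufe*.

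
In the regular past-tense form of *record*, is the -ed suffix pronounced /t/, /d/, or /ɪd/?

/ɪd/

The stem *record* ends in /t/ or /d/.
The -ed suffix is realized as /ɪd/ after /t, d/; as /t/ after other voiceless consonants; and as /d/ after other voiced sounds.
So -ed on *record* is pronounced /ɪd/.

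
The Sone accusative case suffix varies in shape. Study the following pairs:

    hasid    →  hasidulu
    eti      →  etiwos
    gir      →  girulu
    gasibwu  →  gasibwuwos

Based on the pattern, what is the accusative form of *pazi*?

The alternation tracks the final sound of the stem — -ulu when the stem ends in a consonant (*hasid*, *gir*); -wos when the stem ends in a vowel (*eti*, *gasibwu*).
The final sound of *pazi* is /i/, which is a vowel, so the suffix is -wos, giving *paziwos*.

paziwos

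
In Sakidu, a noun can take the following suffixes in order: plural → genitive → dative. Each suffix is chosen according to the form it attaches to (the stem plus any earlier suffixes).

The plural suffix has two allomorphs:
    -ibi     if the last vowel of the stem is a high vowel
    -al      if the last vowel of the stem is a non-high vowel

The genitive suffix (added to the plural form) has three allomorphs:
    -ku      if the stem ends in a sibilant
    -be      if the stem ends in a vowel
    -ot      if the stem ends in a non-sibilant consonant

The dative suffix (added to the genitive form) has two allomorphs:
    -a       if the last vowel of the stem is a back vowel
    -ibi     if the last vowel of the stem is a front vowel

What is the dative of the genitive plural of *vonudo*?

vonudoalota

Since the last vowel of *vonudo* is /o/ (a non-high vowel), it takes -al, giving *vonudoal*.
The plural form *vonudoal*: final sound = /l/, a non-sibilant consonant → -ot → *vonudoalot*.
The last vowel of the genitive form *vonudoalot* is /o/, which is a back vowel, so the dative suffix is -a, giving *vonudoalota*.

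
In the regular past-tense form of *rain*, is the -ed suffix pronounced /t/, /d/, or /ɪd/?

/d/

The stem *rain* ends in a voiced sound other than /d/.
The -ed suffix is realized as /ɪd/ after /t, d/; as /t/ after other voiceless consonants; and as /d/ after other voiced sounds.
So -ed on *rain* is pronounced /d/.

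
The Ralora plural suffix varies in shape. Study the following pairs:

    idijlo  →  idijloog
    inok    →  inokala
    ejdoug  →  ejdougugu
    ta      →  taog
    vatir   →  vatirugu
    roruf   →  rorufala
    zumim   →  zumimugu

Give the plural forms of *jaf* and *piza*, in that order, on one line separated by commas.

jafala, pizaog

The pattern is voicing of the final sound: -ala when the stem ends in a voiceless consonant (*inok*, *roruf*); -ugu when the stem ends in a voiced consonant (*ejdoug*, *vatir*, *zumim*); -og when the stem ends in a vowel (*idijlo*, *ta*).
*jaf* — final sound /f/ (a voiceless consonant) → -ala → *jafala*.
*piza*: final sound = /a/, a vowel → -og → *pizaog*.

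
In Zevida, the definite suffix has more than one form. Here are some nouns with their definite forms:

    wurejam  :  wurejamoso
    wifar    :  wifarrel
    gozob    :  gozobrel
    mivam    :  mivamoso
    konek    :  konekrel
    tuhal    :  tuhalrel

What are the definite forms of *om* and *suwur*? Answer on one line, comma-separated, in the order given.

omoso, suwurrel

Looking at the final consonant of each stem: -oso when the stem ends in a nasal (*wurejam*, *mivam*); -rel when the stem ends in a non-nasal consonant (*wifar*, *gozob*, *konek*, *tuhal*).
Since the final consonant of *om* is /m/ (a nasal), it takes -oso, giving *omoso*.
The final consonant of *suwur* is /r/, which is non-nasal, so the suffix is -rel, giving *suwurrel*.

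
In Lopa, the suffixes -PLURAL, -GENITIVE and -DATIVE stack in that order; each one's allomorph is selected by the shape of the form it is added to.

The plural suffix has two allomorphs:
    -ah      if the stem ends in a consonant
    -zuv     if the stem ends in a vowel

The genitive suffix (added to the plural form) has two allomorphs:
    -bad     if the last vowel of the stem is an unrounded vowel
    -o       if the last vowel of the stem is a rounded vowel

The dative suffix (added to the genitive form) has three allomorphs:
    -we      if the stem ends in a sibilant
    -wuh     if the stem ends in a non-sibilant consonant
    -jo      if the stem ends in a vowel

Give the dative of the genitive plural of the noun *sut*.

sutahbadwuh

Since the final sound of *sut* is /t/ (a consonant), it takes -ah, giving *sutah*.
The plural form *sutah* — last vowel /a/ (an unrounded vowel) → -bad → *sutahbad*.
The final sound of the genitive form *sutahbad* is /d/, which is a non-sibilant consonant, so the dative suffix is -wuh, giving *sutahbadwuh*.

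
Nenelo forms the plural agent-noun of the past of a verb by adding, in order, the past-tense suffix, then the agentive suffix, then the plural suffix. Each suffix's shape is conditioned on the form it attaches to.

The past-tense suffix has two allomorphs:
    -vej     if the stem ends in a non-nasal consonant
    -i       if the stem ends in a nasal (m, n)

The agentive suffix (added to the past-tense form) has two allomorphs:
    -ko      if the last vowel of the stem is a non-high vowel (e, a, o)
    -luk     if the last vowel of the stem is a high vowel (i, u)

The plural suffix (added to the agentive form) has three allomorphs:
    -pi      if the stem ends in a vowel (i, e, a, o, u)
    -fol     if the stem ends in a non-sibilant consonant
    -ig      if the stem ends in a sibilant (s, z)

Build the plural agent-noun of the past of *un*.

unilukfol

Since the final consonant of *un* is /n/ (a nasal), it takes -i, giving *uni*.
The last vowel of the past-tense form *uni* is /i/, which is a high vowel, so the agentive suffix is -luk, giving *uniluk*.
Since the final sound of the agentive form *uniluk* is /k/ (a non-sibilant consonant), it takes -fol, giving *unilukfol*.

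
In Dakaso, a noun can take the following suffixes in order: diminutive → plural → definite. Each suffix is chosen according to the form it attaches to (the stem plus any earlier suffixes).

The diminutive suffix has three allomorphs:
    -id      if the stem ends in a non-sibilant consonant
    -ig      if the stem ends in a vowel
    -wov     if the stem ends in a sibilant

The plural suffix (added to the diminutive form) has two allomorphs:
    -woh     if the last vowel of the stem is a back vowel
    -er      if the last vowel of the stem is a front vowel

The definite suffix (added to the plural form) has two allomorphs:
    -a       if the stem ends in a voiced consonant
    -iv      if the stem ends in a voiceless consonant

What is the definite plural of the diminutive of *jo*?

The final sound of *jo* is /o/, which is a vowel, so the diminutive suffix is -ig, giving *joig*.
Since the last vowel of the diminutive form *joig* is /i/ (a front vowel), it takes -er, giving *joiger*.
The final consonant of the plural form *joiger* is /r/, which is voiced, so the definite suffix is -a, giving *joigera*.

joigera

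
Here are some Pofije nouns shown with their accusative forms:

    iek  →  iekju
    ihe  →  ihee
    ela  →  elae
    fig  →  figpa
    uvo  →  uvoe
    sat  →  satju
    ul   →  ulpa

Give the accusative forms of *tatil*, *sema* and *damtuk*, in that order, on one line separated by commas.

tatilpa, semae, damtukju

The alternation tracks the final sound of the stem — -ju when the stem ends in a voiceless consonant (*iek*, *sat*); -pa when the stem ends in a voiced consonant (*fig*, *ul*); -e when the stem ends in a vowel (*ihe*, *ela*, *uvo*).
Since the final sound of *tatil* is /l/ (a voiced consonant), it takes -pa, giving *tatilpa*.
Since the final sound of *sema* is /a/ (a vowel), it takes -e, giving *semae*.
Since the final sound of *damtuk* is /k/ (a voiceless consonant), it takes -ju, giving *damtukju*.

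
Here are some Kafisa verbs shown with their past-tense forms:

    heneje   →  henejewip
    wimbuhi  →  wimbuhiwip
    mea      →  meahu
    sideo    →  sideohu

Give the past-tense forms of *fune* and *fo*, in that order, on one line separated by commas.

Looking at the last vowel of each stem: -wip when the last vowel of the stem is a front vowel (*heneje*, *wimbuhi*); -hu when the last vowel of the stem is a back vowel (*mea*, *sideo*).
The last vowel of *fune* is /e/, which is a front vowel, so the suffix is -wip, giving *funewip*.
*fo*: last vowel = /o/, a back vowel → -hu → *fohu*.

funewip, fohu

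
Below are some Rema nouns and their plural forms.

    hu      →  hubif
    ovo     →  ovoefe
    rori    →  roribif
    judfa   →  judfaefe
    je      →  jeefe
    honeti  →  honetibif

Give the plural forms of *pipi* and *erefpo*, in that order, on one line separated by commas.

pipibif, erefpoefe

The pattern is height harmony: -bif when the last vowel of the stem is a high vowel (*hu*, *rori*, *honeti*); -efe when the last vowel of the stem is a non-high vowel (*ovo*, *judfa*, *je*).
*pipi* — last vowel /i/ (a high vowel) → -bif → *pipibif*.
The last vowel of *erefpo* is /o/, which is a non-high vowel, so the suffix is -efe, giving *erefpoefe*.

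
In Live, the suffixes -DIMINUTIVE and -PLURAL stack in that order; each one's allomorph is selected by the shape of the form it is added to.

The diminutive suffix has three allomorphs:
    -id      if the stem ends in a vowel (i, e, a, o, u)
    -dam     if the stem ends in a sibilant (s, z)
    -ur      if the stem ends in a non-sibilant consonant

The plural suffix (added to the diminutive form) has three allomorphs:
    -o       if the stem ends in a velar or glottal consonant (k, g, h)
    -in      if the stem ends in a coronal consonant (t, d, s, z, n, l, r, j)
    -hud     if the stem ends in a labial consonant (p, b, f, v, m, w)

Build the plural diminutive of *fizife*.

*fizife*: final sound = /e/, a vowel → -id → *fizifeid*.
The final consonant of the diminutive form *fizifeid* is /d/, which is coronal, so the plural suffix is -in, giving *fizifeidin*.

fizifeidin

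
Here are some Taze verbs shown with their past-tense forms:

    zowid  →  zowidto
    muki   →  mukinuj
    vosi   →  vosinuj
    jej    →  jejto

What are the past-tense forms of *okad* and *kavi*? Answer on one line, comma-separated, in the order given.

okadto, kavinuj

The alternation tracks the final sound of the stem — -to when the stem ends in a consonant (*zowid*, *jej*); -nuj when the stem ends in a vowel (*muki*, *vosi*).
*okad*: final sound = /d/, a consonant → -to → *okadto*.
*kavi*: final sound = /i/, a vowel → -nuj → *kavinuj*.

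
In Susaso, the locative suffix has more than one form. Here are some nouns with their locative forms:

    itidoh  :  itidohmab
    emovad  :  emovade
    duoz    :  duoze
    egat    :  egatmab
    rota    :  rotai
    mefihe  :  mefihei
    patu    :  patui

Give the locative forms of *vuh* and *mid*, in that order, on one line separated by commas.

vuhmab, mide

The alternation tracks the final sound of the stem — -mab when the stem ends in a voiceless consonant (*itidoh*, *egat*); -e when the stem ends in a voiced consonant (*emovad*, *duoz*); -i when the stem ends in a vowel (*rota*, *mefihe*, *patu*).
The final sound of *vuh* is /h/, which is a voiceless consonant, so the suffix is -mab, giving *vuhmab*.
The final sound of *mid* is /d/, which is a voiced consonant, so the suffix is -e, giving *mide*.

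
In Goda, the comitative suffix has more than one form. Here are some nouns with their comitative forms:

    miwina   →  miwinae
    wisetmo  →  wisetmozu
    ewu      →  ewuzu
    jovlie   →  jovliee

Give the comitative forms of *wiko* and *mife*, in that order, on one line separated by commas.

Looking at the last vowel of each stem: -zu when the last vowel of the stem is a rounded vowel (*wisetmo*, *ewu*); -e when the last vowel of the stem is an unrounded vowel (*miwina*, *jovlie*).
*wiko* — last vowel /o/ (a rounded vowel) → -zu → *wikozu*.
The last vowel of *mife* is /e/, which is an unrounded vowel, so the suffix is -e, giving *mifee*.

wikozu, mifee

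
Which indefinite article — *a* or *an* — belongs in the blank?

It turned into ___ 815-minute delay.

The indefinite article is chosen by the initial *sound* of the following word, not its spelling.
The number *815* is spoken "eight hundred …", beginning with /eɪt/ — a vowel sound.
So the article is *an*: It turned into an 815-minute delay.

an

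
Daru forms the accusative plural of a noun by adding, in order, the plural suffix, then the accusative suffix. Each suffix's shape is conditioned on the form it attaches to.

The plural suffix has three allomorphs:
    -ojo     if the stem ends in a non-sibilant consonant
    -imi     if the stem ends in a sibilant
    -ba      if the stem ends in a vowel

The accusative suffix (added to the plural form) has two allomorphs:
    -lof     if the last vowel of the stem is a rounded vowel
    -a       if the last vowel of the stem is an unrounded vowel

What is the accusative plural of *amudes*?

amudesimia

*amudes* — final sound /s/ (a sibilant) → -imi → *amudesimi*.
The plural form *amudesimi* — last vowel /i/ (an unrounded vowel) → -a → *amudesimia*.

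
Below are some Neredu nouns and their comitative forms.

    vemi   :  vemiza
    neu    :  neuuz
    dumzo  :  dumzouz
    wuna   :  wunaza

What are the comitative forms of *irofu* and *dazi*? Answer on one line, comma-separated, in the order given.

The suffix is conditioned by the last vowel: -uz when the last vowel of the stem is a rounded vowel (*neu*, *dumzo*); -za when the last vowel of the stem is an unrounded vowel (*vemi*, *wuna*).
*irofu*: last vowel = /u/, a rounded vowel → -uz → *irofuuz*.
Since the last vowel of *dazi* is /i/ (an unrounded vowel), it takes -za, giving *daziza*.

irofuuz, daziza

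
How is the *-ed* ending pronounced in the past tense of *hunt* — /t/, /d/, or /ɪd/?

The stem *hunt* ends in /t/ or /d/.
The -ed suffix is realized as /ɪd/ after /t, d/; as /t/ after other voiceless consonants; and as /d/ after other voiced sounds.
So -ed on *hunt* is pronounced /ɪd/.

/ɪd/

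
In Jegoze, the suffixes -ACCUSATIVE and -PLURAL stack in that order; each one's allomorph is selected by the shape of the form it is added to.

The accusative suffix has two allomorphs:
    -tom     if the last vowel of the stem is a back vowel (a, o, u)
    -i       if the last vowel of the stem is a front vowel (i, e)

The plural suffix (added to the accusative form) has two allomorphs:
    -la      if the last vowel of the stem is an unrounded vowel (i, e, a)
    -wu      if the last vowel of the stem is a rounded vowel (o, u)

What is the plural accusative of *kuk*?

Since the last vowel of *kuk* is /u/ (a back vowel), it takes -tom, giving *kuktom*.
The accusative form *kuktom* — last vowel /o/ (a rounded vowel) → -wu → *kuktomwu*.

kuktomwu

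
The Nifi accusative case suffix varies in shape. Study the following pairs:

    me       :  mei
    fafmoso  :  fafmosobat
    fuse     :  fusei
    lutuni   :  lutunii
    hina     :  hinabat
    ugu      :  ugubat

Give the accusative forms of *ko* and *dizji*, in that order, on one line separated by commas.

Looking at the last vowel of each stem: -i when the last vowel of the stem is a front vowel (*me*, *fuse*, *lutuni*); -bat when the last vowel of the stem is a back vowel (*fafmoso*, *hina*, *ugu*).
The last vowel of *ko* is /o/, which is a back vowel, so the suffix is -bat, giving *kobat*.
*dizji* — last vowel /i/ (a front vowel) → -i → *dizjii*.

kobat, dizjii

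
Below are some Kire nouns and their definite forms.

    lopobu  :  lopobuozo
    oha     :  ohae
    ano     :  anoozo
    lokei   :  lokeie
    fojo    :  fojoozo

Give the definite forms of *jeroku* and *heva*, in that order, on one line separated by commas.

jerokuozo, hevae

The alternation tracks the last vowel of the stem — -ozo when the last vowel of the stem is a rounded vowel (*lopobu*, *ano*, *fojo*); -e when the last vowel of the stem is an unrounded vowel (*oha*, *lokei*).
Since the last vowel of *jeroku* is /u/ (a rounded vowel), it takes -ozo, giving *jerokuozo*.
The last vowel of *heva* is /a/, which is an unrounded vowel, so the suffix is -e, giving *hevae*.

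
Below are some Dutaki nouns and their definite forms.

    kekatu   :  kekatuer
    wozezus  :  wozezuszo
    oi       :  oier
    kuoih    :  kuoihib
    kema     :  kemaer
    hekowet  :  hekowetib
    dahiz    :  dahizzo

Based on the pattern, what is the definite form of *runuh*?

The alternation tracks the final sound of the stem — -zo when the stem ends in a sibilant (*wozezus*, *dahiz*); -ib when the stem ends in a non-sibilant consonant (*kuoih*, *hekowet*); -er when the stem ends in a vowel (*kekatu*, *oi*, *kema*).
Since the final sound of *runuh* is /h/ (a non-sibilant consonant), it takes -ib, giving *runuhib*.

runuhib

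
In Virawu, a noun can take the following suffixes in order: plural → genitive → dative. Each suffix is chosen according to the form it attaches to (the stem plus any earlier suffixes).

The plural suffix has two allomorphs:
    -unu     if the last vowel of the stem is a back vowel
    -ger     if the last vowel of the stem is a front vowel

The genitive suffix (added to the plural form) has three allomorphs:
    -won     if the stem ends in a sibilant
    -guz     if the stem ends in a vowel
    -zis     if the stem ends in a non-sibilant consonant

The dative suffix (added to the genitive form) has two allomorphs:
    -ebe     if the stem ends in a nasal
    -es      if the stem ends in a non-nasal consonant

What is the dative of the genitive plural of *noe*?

The last vowel of *noe* is /e/, which is a front vowel, so the plural suffix is -ger, giving *noeger*.
The final sound of the plural form *noeger* is /r/, which is a non-sibilant consonant, so the genitive suffix is -zis, giving *noegerzis*.
The final consonant of the genitive form *noegerzis* is /s/, which is non-nasal, so the dative suffix is -es, giving *noegerzises*.

noegerzises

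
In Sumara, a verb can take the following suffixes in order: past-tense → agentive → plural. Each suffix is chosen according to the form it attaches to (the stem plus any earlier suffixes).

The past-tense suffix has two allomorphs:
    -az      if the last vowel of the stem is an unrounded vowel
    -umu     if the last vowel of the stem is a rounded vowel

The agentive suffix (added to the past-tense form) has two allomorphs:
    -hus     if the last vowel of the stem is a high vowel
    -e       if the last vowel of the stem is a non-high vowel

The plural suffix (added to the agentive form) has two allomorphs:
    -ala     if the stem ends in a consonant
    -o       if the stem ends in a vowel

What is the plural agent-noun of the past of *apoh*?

The last vowel of *apoh* is /o/, which is a rounded vowel, so the past-tense suffix is -umu, giving *apohumu*.
The past-tense form *apohumu*: last vowel = /u/, a high vowel → -hus → *apohumuhus*.
The final sound of the agentive form *apohumuhus* is /s/, which is a consonant, so the plural suffix is -ala, giving *apohumuhusala*.

apohumuhusala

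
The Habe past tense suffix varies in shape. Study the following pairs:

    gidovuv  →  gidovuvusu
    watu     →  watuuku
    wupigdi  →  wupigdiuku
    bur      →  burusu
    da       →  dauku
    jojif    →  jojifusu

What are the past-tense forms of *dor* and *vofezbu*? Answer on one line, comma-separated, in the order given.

dorusu, vofezbuuku

The suffix is conditioned by the final sound: -usu when the stem ends in a consonant (*gidovuv*, *bur*, *jojif*); -uku when the stem ends in a vowel (*watu*, *wupigdi*, *da*).
The final sound of *dor* is /r/, which is a consonant, so the suffix is -usu, giving *dorusu*.
*vofezbu*: final sound = /u/, a vowel → -uku → *vofezbuuku*.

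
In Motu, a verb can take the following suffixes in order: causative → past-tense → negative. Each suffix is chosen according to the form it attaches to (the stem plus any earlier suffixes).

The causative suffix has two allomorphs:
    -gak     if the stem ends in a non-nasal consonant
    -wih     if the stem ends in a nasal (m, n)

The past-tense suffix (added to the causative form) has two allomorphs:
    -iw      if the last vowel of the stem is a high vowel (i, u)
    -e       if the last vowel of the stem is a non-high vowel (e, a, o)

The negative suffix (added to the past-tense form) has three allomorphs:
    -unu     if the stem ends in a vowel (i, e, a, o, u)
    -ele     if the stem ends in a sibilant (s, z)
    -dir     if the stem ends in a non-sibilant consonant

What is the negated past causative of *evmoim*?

evmoimwihiwdir

Since the final consonant of *evmoim* is /m/ (a nasal), it takes -wih, giving *evmoimwih*.
Since the last vowel of the causative form *evmoimwih* is /i/ (a high vowel), it takes -iw, giving *evmoimwihiw*.
The past-tense form *evmoimwihiw*: final sound = /w/, a non-sibilant consonant → -dir → *evmoimwihiwdir*.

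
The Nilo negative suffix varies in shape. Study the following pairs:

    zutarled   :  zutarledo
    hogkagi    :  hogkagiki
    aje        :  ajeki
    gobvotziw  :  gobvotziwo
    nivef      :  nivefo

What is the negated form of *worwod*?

worwodo

Looking at the final sound of each stem: -o when the stem ends in a consonant (*zutarled*, *gobvotziw*, *nivef*); -ki when the stem ends in a vowel (*hogkagi*, *aje*).
Since the final sound of *worwod* is /d/ (a consonant), it takes -o, giving *worwodo*.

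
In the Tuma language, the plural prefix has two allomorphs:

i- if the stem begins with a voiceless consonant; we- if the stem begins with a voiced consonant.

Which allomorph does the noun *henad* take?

The first consonant of *henad* is /h/, which is voiceless, so the prefix is i-.

i-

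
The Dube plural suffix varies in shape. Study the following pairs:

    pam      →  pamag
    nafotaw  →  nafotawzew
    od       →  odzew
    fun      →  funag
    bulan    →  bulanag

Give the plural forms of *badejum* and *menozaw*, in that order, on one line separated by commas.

The suffix is conditioned by the final consonant: -ag when the stem ends in a nasal (*pam*, *fun*, *bulan*); -zew when the stem ends in a non-nasal consonant (*nafotaw*, *od*).
*badejum* — final consonant /m/ (a nasal) → -ag → *badejumag*.
The final consonant of *menozaw* is /w/, which is non-nasal, so the suffix is -zew, giving *menozawzew*.

badejumag, menozawzew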